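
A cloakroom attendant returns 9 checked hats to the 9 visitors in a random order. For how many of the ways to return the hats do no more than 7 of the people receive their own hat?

# with exactly i fixed is C(9,i)·!(9-i); sum over i=0..7:
  i=0: C(9,0)·!9 = 1·133496 = 133496
  i=1: C(9,1)·!8 = 9·14833 = 133497
  i=2: C(9,2)·!7 = 36·1854 = 66744
  i=3: C(9,3)·!6 = 84·265 = 22260
  i=4: C(9,4)·!5 = 126·44 = 5544
  i=5: C(9,5)·!4 = 126·9 = 1134
  i=6: C(9,6)·!3 = 84·2 = 168
  i=7: C(9,7)·!2 = 36·1 = 36
Total = 362879.

362879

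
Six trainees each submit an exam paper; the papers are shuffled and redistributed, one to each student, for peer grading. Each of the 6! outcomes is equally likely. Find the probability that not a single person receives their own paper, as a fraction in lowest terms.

Favorable outcomes: !6 = 265.
Total outcomes: 6! = 720.
Probability = 265/720 = 53/144.

53/144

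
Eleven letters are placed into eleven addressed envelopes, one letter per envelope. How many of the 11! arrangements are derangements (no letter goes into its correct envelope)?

14684570

The subfactorial !11 = [11!/e] (nearest integer).
11! = 39916800, and 39916800/e ≈ 14684570.08, so !11 = 14684570.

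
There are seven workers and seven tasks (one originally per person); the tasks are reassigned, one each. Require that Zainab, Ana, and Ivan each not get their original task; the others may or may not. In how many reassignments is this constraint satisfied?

3216

Inclusion-exclusion on the 3 forbidden self-matches:
Σ_{j=0}^{3} (-1)^j C(3,j)(7-j)!
= C(3,0)·7! - C(3,1)·6! + C(3,2)·5! - C(3,3)·4!
= 5040 - 2160 + 360 - 24
= 3216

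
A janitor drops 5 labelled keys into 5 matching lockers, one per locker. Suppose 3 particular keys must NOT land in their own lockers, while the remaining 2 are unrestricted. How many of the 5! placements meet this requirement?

Let A_j be the event that the j-th constrained one is fixed. By inclusion-exclusion over the 3 events:
Σ_{j=0}^{3} (-1)^j C(3,j)(5-j)!
= C(3,0)·5! - C(3,1)·4! + C(3,2)·3! - C(3,3)·2!
= 120 - 72 + 18 - 2
= 64

64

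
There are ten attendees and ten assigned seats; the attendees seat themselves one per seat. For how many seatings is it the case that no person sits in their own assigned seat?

1334961

Recurrence: !10 = 9·(!9 + !8).
!10 = 9·(133496 + 14833) = 9·148329 = 1334961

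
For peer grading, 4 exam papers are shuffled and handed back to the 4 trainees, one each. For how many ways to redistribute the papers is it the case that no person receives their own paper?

9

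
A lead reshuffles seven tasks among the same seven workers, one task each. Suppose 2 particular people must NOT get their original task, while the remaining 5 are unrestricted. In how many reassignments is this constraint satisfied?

3720

Let A_j be the event that the j-th constrained one is fixed. By inclusion-exclusion over the 2 events:
Σ_{j=0}^{2} (-1)^j C(2,j)(7-j)!
= C(2,0)·7! - C(2,1)·6! + C(2,2)·5!
= 5040 - 1440 + 120
= 3720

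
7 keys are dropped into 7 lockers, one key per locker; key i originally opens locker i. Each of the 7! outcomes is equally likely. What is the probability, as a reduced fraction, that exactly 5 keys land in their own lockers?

1/240

Favorable outcomes: C(7,5)·!2 = 21·1 = 21.
Total outcomes: 7! = 5040.
Probability = 21/5040 = 1/240.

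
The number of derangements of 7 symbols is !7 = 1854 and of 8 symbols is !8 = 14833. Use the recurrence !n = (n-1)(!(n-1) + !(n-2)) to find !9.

133496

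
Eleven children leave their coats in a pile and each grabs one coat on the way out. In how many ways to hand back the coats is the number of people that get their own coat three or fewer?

# with exactly i fixed is C(11,i)·!(11-i); sum over i=0..3:
  i=0: C(11,0)·!11 = 1·14684570 = 14684570
  i=1: C(11,1)·!10 = 11·1334961 = 14684571
  i=2: C(11,2)·!9 = 55·133496 = 7342280
  i=3: C(11,3)·!8 = 165·14833 = 2447445
Total = 39158866.

39158866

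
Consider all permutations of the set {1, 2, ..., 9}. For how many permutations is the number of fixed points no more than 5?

362675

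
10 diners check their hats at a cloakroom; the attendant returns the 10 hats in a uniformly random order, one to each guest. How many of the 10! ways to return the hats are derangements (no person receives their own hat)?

!10 = 10! · Σ_{k=0}^{10} (-1)^k/k!
= 10! - 10!/1! + 10!/2! - 10!/3! + 10!/4! - 10!/5! + 10!/6! - 10!/7! + 10!/8! - 10!/9! + 10!/10!
= 3628800 - 3628800 + 1814400 - 604800 + 151200 - 30240 + 5040 - 720 + 90 - 10 + 1
= 1334961

1334961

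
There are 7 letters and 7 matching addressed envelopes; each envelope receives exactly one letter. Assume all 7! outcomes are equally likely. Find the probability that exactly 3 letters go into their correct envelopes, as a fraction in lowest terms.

1/16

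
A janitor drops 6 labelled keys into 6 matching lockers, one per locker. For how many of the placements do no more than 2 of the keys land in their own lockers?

664

Sum C(6,i)·!(6-i) for i = 0..2:
  i=0: C(6,0)·!6 = 1·265 = 265
  i=1: C(6,1)·!5 = 6·44 = 264
  i=2: C(6,2)·!4 = 15·9 = 135
Total = 664.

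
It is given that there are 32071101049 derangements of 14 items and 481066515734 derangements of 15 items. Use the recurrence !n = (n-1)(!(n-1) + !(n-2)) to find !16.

7697064251745

!16 = (16-1)·(!15 + !14) = 15·(481066515734 + 32071101049) = 15·513137616783 = 7697064251745.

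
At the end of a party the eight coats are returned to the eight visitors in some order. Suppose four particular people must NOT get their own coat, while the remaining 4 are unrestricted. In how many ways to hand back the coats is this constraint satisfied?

24024

Let A_j be the event that the j-th constrained one is fixed. By inclusion-exclusion over the 4 events:
Σ_{j=0}^{4} (-1)^j C(4,j)(8-j)!
= C(4,0)·8! - C(4,1)·7! + C(4,2)·6! - C(4,3)·5! + C(4,4)·4!
= 40320 - 20160 + 4320 - 480 + 24
= 24024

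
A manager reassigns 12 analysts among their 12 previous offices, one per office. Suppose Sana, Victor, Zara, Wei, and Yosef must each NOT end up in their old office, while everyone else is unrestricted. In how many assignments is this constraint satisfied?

312273360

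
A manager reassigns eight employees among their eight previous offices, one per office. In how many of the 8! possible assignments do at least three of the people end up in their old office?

# with exactly i fixed is C(8,i)·!(8-i); sum over i=3..8:
  i=3: C(8,3)·!5 = 56·44 = 2464
  i=4: C(8,4)·!4 = 70·9 = 630
  i=5: C(8,5)·!3 = 56·2 = 112
  i=6: C(8,6)·!2 = 28·1 = 28
  i=7: C(8,7)·!1 = 8·0 = 0
  i=8: C(8,8)·!0 = 1·1 = 1
Total = 3235.

3235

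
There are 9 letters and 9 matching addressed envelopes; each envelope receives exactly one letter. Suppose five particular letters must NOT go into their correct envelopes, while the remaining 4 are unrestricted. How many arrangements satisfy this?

205056

Inclusion-exclusion on the 5 forbidden self-matches:
Σ_{j=0}^{5} (-1)^j C(5,j)(9-j)!
= C(5,0)·9! - C(5,1)·8! + C(5,2)·7! - C(5,3)·6! + C(5,4)·5! - C(5,5)·4!
= 362880 - 201600 + 50400 - 7200 + 600 - 24
= 205056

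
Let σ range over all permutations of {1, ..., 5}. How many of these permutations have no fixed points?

44

By inclusion-exclusion, !5 = Σ (-1)^k · 5!/k! for k=0..5
= 5! - 5!/1! + 5!/2! - 5!/3! + 5!/4! - 5!/5!
= 120 - 120 + 60 - 20 + 5 - 1
= 44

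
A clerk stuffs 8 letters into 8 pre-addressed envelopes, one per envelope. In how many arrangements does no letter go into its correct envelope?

14833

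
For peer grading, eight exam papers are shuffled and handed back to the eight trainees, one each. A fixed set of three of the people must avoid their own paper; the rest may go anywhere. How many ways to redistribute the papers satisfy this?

27240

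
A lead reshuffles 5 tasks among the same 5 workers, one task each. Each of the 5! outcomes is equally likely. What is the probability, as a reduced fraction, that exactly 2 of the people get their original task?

Favorable outcomes: C(5,2)·!3 = 10·2 = 20.
Total outcomes: 5! = 120.
Probability = 20/120 = 1/6.

1/6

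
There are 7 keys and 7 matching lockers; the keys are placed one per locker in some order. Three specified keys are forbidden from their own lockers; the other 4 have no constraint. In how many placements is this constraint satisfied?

3216

Let A_j be the event that the j-th constrained one is fixed. By inclusion-exclusion over the 3 events:
Σ_{j=0}^{3} (-1)^j C(3,j)(7-j)!
= C(3,0)·7! - C(3,1)·6! + C(3,2)·5! - C(3,3)·4!
= 5040 - 2160 + 360 - 24
= 3216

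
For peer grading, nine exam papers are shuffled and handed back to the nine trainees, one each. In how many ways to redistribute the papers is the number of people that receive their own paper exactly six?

Choose which 6 of the 9 are fixed: C(9,6) = 84.
The other 3 form a derangement: !3 = 2.
Total: 84 × 2 = 168.

168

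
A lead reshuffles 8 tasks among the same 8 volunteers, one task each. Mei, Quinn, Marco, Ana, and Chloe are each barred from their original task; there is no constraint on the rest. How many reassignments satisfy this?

21234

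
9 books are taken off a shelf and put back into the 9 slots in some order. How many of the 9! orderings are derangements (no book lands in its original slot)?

133496

Use !n = (n-1)(!(n-1) + !(n-2)).
!9 = 8·(14833 + 1854) = 8·16687 = 133496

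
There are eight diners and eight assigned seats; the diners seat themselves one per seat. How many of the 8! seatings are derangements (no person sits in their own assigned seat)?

14833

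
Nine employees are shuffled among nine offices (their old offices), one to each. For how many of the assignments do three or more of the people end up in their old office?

29143

Sum C(9,i)·!(9-i) for i = 3..9:
  i=3: C(9,3)·!6 = 84·265 = 22260
  i=4: C(9,4)·!5 = 126·44 = 5544
  i=5: C(9,5)·!4 = 126·9 = 1134
  i=6: C(9,6)·!3 = 84·2 = 168
  i=7: C(9,7)·!2 = 36·1 = 36
  i=8: C(9,8)·!1 = 9·0 = 0
  i=9: C(9,9)·!0 = 1·1 = 1
Total = 29143.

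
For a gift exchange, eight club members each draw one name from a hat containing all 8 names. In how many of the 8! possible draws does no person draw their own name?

14833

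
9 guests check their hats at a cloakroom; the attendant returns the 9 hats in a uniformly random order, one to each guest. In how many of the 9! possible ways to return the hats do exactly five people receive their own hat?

Pick the 5 fixed positions: C(9,5) = 126 ways.
The other 4 form a derangement: !4 = 9.
Total: 126 × 9 = 1134.

1134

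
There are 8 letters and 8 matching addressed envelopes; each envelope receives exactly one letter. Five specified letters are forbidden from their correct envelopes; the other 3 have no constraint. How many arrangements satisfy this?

Inclusion-exclusion on the 5 forbidden self-matches:
Σ_{j=0}^{5} (-1)^j C(5,j)(8-j)!
= C(5,0)·8! - C(5,1)·7! + C(5,2)·6! - C(5,3)·5! + C(5,4)·4! - C(5,5)·3!
= 40320 - 25200 + 7200 - 1200 + 120 - 6
= 21234

21234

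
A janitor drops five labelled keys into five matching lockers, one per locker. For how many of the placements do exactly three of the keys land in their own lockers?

10

Pick the 3 fixed positions: C(5,3) = 10 ways.
The remaining 2 must be deranged: !2 = 1.
Total: 10 × 1 = 10.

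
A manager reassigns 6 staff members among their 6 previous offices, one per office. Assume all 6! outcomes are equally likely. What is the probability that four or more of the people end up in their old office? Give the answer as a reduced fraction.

1/45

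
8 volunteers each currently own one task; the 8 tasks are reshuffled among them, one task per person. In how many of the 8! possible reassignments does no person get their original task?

14833

!8 is the nearest integer to 8!/e.
8! = 40320, and 40320/e ≈ 14832.90, so !8 = 14833.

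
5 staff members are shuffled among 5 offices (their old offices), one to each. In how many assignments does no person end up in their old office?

44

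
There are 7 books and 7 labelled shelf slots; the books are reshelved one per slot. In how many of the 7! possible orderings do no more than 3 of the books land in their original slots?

4948

# with exactly i fixed is C(7,i)·!(7-i); sum over i=0..3:
  i=0: C(7,0)·!7 = 1·1854 = 1854
  i=1: C(7,1)·!6 = 7·265 = 1855
  i=2: C(7,2)·!5 = 21·44 = 924
  i=3: C(7,3)·!4 = 35·9 = 315
Total = 4948.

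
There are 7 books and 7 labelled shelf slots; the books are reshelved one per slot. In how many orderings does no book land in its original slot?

The subfactorial !7 = [7!/e] (nearest integer).
7! = 5040, and 5040/e ≈ 1854.11, so !7 = 1854.

1854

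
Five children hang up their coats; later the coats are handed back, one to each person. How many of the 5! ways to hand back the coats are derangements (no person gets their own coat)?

44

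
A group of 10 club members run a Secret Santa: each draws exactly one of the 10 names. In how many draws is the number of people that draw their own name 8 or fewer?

3628799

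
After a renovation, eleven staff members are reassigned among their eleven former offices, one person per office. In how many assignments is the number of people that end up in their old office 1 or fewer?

# with exactly i fixed is C(11,i)·!(11-i); sum over i=0..1:
  i=0: C(11,0)·!11 = 1·14684570 = 14684570
  i=1: C(11,1)·!10 = 11·1334961 = 14684571
Total = 29369141.

29369141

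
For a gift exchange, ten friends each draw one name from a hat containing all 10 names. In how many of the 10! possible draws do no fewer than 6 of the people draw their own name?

2176

# with exactly i fixed is C(10,i)·!(10-i); sum over i=6..10:
  i=6: C(10,6)·!4 = 210·9 = 1890
  i=7: C(10,7)·!3 = 120·2 = 240
  i=8: C(10,8)·!2 = 45·1 = 45
  i=9: C(10,9)·!1 = 10·0 = 0
  i=10: C(10,10)·!0 = 1·1 = 1
Total = 2176.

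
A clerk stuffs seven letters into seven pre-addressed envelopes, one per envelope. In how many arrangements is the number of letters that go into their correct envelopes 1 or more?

# with exactly i fixed is C(7,i)·!(7-i); sum over i=1..7:
  i=1: C(7,1)·!6 = 7·265 = 1855
  i=2: C(7,2)·!5 = 21·44 = 924
  i=3: C(7,3)·!4 = 35·9 = 315
  i=4: C(7,4)·!3 = 35·2 = 70
  i=5: C(7,5)·!2 = 21·1 = 21
  i=6: C(7,6)·!1 = 7·0 = 0
  i=7: C(7,7)·!0 = 1·1 = 1
Total = 3186.

3186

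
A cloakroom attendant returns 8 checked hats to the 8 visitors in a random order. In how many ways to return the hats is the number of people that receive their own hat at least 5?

# with exactly i fixed is C(8,i)·!(8-i); sum over i=5..8:
  i=5: C(8,5)·!3 = 56·2 = 112
  i=6: C(8,6)·!2 = 28·1 = 28
  i=7: C(8,7)·!1 = 8·0 = 0
  i=8: C(8,8)·!0 = 1·1 = 1
Total = 141.

141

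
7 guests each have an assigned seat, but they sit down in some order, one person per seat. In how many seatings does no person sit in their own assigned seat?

1854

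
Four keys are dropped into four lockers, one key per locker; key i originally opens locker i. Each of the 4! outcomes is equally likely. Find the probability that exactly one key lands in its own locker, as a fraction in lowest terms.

1/3

Favorable outcomes: C(4,1)·!3 = 4·2 = 8.
Total outcomes: 4! = 24.
Probability = 8/24 = 1/3.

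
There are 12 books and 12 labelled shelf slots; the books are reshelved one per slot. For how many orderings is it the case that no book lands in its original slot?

176214841

!12 = 12! · Σ_{k=0}^{12} (-1)^k/k!
= 12! - 12!/1! + 12!/2! - 12!/3! + 12!/4! - 12!/5! + 12!/6! - 12!/7! + 12!/8! - 12!/9! + 12!/10! - 12!/11! + 12!/12!
= 479001600 - 479001600 + 239500800 - 79833600 + 19958400 - 3991680 + 665280 - 95040 + 11880 - 1320 + 132 - 12 + 1
= 176214841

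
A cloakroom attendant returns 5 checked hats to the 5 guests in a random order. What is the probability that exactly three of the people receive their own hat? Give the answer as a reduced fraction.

1/12

Favorable outcomes: C(5,3)·!2 = 10·1 = 10.
Total outcomes: 5! = 120.
Probability = 10/120 = 1/12.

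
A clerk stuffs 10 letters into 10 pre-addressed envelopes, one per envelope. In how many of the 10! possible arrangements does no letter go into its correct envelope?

1334961

By inclusion-exclusion, !10 = Σ (-1)^k · 10!/k! for k=0..10
= 10! - 10!/1! + 10!/2! - 10!/3! + 10!/4! - 10!/5! + 10!/6! - 10!/7! + 10!/8! - 10!/9! + 10!/10!
= 3628800 - 3628800 + 1814400 - 604800 + 151200 - 30240 + 5040 - 720 + 90 - 10 + 1
= 1334961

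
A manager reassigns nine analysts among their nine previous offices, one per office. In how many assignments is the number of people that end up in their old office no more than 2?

333737

# with exactly i fixed is C(9,i)·!(9-i); sum over i=0..2:
  i=0: C(9,0)·!9 = 1·133496 = 133496
  i=1: C(9,1)·!8 = 9·14833 = 133497
  i=2: C(9,2)·!7 = 36·1854 = 66744
Total = 333737.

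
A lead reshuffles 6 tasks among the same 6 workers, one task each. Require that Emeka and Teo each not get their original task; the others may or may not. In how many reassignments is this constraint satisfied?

Inclusion-exclusion on the 2 forbidden self-matches:
Σ_{j=0}^{2} (-1)^j C(2,j)(6-j)!
= C(2,0)·6! - C(2,1)·5! + C(2,2)·4!
= 720 - 240 + 24
= 504

504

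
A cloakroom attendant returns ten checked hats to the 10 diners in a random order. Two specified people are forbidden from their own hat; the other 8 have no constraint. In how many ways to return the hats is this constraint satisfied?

2943360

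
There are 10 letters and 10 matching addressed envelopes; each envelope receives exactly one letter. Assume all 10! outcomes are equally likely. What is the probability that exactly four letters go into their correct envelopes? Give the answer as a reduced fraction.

53/3456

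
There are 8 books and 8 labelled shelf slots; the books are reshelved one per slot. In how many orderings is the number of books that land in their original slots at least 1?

25487

# with exactly i fixed is C(8,i)·!(8-i); sum over i=1..8:
  i=1: C(8,1)·!7 = 8·1854 = 14832
  i=2: C(8,2)·!6 = 28·265 = 7420
  i=3: C(8,3)·!5 = 56·44 = 2464
  i=4: C(8,4)·!4 = 70·9 = 630
  i=5: C(8,5)·!3 = 56·2 = 112
  i=6: C(8,6)·!2 = 28·1 = 28
  i=7: C(8,7)·!1 = 8·0 = 0
  i=8: C(8,8)·!0 = 1·1 = 1
Total = 25487.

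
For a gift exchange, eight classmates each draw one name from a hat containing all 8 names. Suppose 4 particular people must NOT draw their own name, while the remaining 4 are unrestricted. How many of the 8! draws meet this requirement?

24024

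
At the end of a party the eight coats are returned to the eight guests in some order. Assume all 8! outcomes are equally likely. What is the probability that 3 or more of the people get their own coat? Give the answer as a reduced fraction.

Favorable outcomes: Σ_{i≥3} C(8,i)·!(8-i) = 56·44 + 70·9 + 56·2 + 28·1 + 8·0 + 1·1 = 3235.
Total outcomes: 8! = 40320.
Probability = 3235/40320 = 647/8064.

647/8064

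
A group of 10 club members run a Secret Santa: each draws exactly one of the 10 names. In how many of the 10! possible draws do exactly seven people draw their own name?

Choose which 7 of the 10 are fixed: C(10,7) = 120.
The other 3 form a derangement: !3 = 2.
Total: 120 × 2 = 240.

240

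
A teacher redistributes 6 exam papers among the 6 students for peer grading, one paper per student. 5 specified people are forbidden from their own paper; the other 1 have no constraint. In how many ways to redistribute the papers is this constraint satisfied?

309

Let A_j be the event that the j-th constrained one is fixed. By inclusion-exclusion over the 5 events:
Σ_{j=0}^{5} (-1)^j C(5,j)(6-j)!
= C(5,0)·6! - C(5,1)·5! + C(5,2)·4! - C(5,3)·3! + C(5,4)·2! - C(5,5)·1!
= 720 - 600 + 240 - 60 + 10 - 1
= 309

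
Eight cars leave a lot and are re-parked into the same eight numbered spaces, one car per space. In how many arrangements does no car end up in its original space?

!8 = 8! · Σ_{k=0}^{8} (-1)^k/k!
= 8! - 8!/1! + 8!/2! - 8!/3! + 8!/4! - 8!/5! + 8!/6! - 8!/7! + 8!/8!
= 40320 - 40320 + 20160 - 6720 + 1680 - 336 + 56 - 8 + 1
= 14833

14833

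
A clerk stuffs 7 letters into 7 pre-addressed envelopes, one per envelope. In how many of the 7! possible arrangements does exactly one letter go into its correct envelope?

1855

Choose which one of the 7 is fixed: C(7,1) = 7.
The remaining 6 must be deranged: !6 = 265.
Total: 7 × 265 = 1855.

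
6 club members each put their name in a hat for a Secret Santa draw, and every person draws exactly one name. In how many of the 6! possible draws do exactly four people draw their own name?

15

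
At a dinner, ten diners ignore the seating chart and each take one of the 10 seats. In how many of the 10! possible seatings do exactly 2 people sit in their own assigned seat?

Pick the 2 fixed positions: C(10,2) = 45 ways.
The remaining 8 must be deranged: !8 = 14833.
Total: 45 × 14833 = 667485.

667485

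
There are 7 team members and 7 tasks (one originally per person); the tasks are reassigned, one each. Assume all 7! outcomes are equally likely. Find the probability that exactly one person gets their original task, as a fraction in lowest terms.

Favorable outcomes: C(7,1)·!6 = 7·265 = 1855.
Total outcomes: 7! = 5040.
Probability = 1855/5040 = 53/144.

53/144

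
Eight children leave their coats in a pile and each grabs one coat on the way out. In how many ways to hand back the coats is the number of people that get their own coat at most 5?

40291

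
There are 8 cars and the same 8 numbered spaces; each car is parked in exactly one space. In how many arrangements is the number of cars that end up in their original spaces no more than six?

40319

# with exactly i fixed is C(8,i)·!(8-i); sum over i=0..6:
  i=0: C(8,0)·!8 = 1·14833 = 14833
  i=1: C(8,1)·!7 = 8·1854 = 14832
  i=2: C(8,2)·!6 = 28·265 = 7420
  i=3: C(8,3)·!5 = 56·44 = 2464
  i=4: C(8,4)·!4 = 70·9 = 630
  i=5: C(8,5)·!3 = 56·2 = 112
  i=6: C(8,6)·!2 = 28·1 = 28
Total = 40319.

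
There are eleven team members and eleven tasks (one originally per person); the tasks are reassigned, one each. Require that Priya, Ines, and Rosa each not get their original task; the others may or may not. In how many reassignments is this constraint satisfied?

Let A_j be the event that the j-th constrained one is fixed. By inclusion-exclusion over the 3 events:
Σ_{j=0}^{3} (-1)^j C(3,j)(11-j)!
= C(3,0)·11! - C(3,1)·10! + C(3,2)·9! - C(3,3)·8!
= 39916800 - 10886400 + 1088640 - 40320
= 30078720

30078720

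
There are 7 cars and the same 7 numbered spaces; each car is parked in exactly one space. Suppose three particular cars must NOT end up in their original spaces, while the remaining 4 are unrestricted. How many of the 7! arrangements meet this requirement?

Inclusion-exclusion on the 3 forbidden self-matches:
Σ_{j=0}^{3} (-1)^j C(3,j)(7-j)!
= C(3,0)·7! - C(3,1)·6! + C(3,2)·5! - C(3,3)·4!
= 5040 - 2160 + 360 - 24
= 3216

3216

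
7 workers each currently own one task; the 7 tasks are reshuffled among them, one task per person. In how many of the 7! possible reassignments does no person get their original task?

1854

!7 = 7! · Σ_{k=0}^{7} (-1)^k/k!
= 7! - 7!/1! + 7!/2! - 7!/3! + 7!/4! - 7!/5! + 7!/6! - 7!/7!
= 5040 - 5040 + 2520 - 840 + 210 - 42 + 7 - 1
= 1854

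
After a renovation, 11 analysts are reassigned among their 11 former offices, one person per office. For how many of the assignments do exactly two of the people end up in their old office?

7342280

Choose which 2 of the 11 are fixed: C(11,2) = 55.
The remaining 9 must be deranged: !9 = 133496.
Total: 55 × 133496 = 7342280.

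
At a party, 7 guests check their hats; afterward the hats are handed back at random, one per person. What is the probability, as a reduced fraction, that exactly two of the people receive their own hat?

11/60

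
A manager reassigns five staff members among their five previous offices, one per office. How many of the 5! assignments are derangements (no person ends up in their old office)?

44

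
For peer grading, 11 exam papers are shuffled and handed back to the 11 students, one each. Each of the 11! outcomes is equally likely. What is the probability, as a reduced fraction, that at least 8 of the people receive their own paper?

193/19958400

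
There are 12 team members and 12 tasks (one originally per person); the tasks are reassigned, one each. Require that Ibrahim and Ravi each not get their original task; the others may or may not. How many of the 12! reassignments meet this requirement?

Inclusion-exclusion on the 2 forbidden self-matches:
Σ_{j=0}^{2} (-1)^j C(2,j)(12-j)!
= C(2,0)·12! - C(2,1)·11! + C(2,2)·10!
= 479001600 - 79833600 + 3628800
= 402796800

402796800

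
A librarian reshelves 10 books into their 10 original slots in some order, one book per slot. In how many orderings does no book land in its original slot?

1334961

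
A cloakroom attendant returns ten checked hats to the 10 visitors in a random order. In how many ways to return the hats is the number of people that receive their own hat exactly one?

1334960

Pick the single fixed position: C(10,1) = 10 ways.
The remaining 9 must be deranged: !9 = 133496.
Total: 10 × 133496 = 1334960.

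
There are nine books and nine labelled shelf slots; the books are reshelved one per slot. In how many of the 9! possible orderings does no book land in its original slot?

!9 = 9! · Σ_{k=0}^{9} (-1)^k/k!
= 9! - 9!/1! + 9!/2! - 9!/3! + 9!/4! - 9!/5! + 9!/6! - 9!/7! + 9!/8! - 9!/9!
= 362880 - 362880 + 181440 - 60480 + 15120 - 3024 + 504 - 72 + 9 - 1
= 133496

133496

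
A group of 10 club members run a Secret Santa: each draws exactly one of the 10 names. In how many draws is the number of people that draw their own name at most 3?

Sum C(10,i)·!(10-i) for i = 0..3:
  i=0: C(10,0)·!10 = 1·1334961 = 1334961
  i=1: C(10,1)·!9 = 10·133496 = 1334960
  i=2: C(10,2)·!8 = 45·14833 = 667485
  i=3: C(10,3)·!7 = 120·1854 = 222480
Total = 3559886.

3559886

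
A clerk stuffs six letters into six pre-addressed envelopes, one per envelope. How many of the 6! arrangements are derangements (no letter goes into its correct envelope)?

265

The subfactorial !6 = [6!/e] (nearest integer).
6! = 720, and 720/e ≈ 264.87, so !6 = 265.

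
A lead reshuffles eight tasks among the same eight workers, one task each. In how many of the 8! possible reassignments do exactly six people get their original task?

28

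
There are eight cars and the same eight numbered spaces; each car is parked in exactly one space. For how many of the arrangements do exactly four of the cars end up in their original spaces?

Choose which 4 of the 8 are fixed: C(8,4) = 70.
The remaining 4 must be deranged: !4 = 9.
Total: 70 × 9 = 630.

630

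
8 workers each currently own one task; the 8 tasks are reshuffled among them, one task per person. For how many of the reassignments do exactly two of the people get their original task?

7420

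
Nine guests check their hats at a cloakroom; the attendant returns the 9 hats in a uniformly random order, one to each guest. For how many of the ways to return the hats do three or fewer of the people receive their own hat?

Sum C(9,i)·!(9-i) for i = 0..3:
  i=0: C(9,0)·!9 = 1·133496 = 133496
  i=1: C(9,1)·!8 = 9·14833 = 133497
  i=2: C(9,2)·!7 = 36·1854 = 66744
  i=3: C(9,3)·!6 = 84·265 = 22260
Total = 355997.

355997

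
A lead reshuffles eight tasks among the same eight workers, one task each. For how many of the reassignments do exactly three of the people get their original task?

2464

Choose which 3 of the 8 are fixed: C(8,3) = 56.
The other 5 form a derangement: !5 = 44.
Total: 56 × 44 = 2464.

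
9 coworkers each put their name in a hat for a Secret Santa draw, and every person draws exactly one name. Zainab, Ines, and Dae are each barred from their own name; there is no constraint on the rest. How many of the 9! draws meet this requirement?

256320

Let A_j be the event that the j-th constrained one is fixed. By inclusion-exclusion over the 3 events:
Σ_{j=0}^{3} (-1)^j C(3,j)(9-j)!
= C(3,0)·9! - C(3,1)·8! + C(3,2)·7! - C(3,3)·6!
= 362880 - 120960 + 15120 - 720
= 256320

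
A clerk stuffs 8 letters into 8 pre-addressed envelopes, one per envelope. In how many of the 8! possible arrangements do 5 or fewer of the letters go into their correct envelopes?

Sum C(8,i)·!(8-i) for i = 0..5:
  i=0: C(8,0)·!8 = 1·14833 = 14833
  i=1: C(8,1)·!7 = 8·1854 = 14832
  i=2: C(8,2)·!6 = 28·265 = 7420
  i=3: C(8,3)·!5 = 56·44 = 2464
  i=4: C(8,4)·!4 = 70·9 = 630
  i=5: C(8,5)·!3 = 56·2 = 112
Total = 40291.

40291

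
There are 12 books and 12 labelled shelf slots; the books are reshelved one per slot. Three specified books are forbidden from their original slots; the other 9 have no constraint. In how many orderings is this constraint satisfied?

Inclusion-exclusion on the 3 forbidden self-matches:
Σ_{j=0}^{3} (-1)^j C(3,j)(12-j)!
= C(3,0)·12! - C(3,1)·11! + C(3,2)·10! - C(3,3)·9!
= 479001600 - 119750400 + 10886400 - 362880
= 369774720

369774720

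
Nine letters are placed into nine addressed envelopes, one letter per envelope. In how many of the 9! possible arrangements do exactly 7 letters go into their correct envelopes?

36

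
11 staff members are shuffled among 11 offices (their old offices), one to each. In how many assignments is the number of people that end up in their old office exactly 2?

7342280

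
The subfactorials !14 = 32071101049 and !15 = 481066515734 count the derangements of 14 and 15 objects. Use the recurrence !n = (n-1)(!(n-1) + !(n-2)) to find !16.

7697064251745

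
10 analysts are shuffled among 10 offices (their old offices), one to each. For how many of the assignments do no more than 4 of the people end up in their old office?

# with exactly i fixed is C(10,i)·!(10-i); sum over i=0..4:
  i=0: C(10,0)·!10 = 1·1334961 = 1334961
  i=1: C(10,1)·!9 = 10·133496 = 1334960
  i=2: C(10,2)·!8 = 45·14833 = 667485
  i=3: C(10,3)·!7 = 120·1854 = 222480
  i=4: C(10,4)·!6 = 210·265 = 55650
Total = 3615536.

3615536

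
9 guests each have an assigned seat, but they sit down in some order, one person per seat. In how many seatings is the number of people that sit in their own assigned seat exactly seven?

36

Choose which 7 of the 9 are fixed: C(9,7) = 36.
The remaining 2 must be deranged: !2 = 1.
Total: 36 × 1 = 36.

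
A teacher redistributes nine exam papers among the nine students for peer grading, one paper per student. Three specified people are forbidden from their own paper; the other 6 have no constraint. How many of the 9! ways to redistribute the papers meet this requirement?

Let A_j be the event that the j-th constrained one is fixed. By inclusion-exclusion over the 3 events:
Σ_{j=0}^{3} (-1)^j C(3,j)(9-j)!
= C(3,0)·9! - C(3,1)·8! + C(3,2)·7! - C(3,3)·6!
= 362880 - 120960 + 15120 - 720
= 256320

256320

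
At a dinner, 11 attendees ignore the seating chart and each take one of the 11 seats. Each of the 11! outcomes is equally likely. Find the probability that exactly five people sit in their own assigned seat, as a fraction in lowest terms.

53/17280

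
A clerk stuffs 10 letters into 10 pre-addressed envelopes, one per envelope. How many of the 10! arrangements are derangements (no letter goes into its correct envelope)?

Recurrence: !10 = 9·(!9 + !8).
!10 = 9·(133496 + 14833) = 9·148329 = 1334961

1334961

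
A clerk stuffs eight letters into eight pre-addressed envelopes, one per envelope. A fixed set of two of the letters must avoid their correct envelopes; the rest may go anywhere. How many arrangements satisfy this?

30960

Let A_j be the event that the j-th constrained one is fixed. By inclusion-exclusion over the 2 events:
Σ_{j=0}^{2} (-1)^j C(2,j)(8-j)!
= C(2,0)·8! - C(2,1)·7! + C(2,2)·6!
= 40320 - 10080 + 720
= 30960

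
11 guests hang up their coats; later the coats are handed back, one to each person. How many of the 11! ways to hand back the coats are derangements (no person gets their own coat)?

14684570

!11 = 11! · Σ_{k=0}^{11} (-1)^k/k!
= 11! - 11!/1! + 11!/2! - 11!/3! + 11!/4! - 11!/5! + 11!/6! - 11!/7! + 11!/8! - 11!/9! + 11!/10! - 11!/11!
= 39916800 - 39916800 + 19958400 - 6652800 + 1663200 - 332640 + 55440 - 7920 + 990 - 110 + 11 - 1
= 14684570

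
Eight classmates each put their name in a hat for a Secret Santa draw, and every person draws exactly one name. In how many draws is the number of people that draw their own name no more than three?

39549

# with exactly i fixed is C(8,i)·!(8-i); sum over i=0..3:
  i=0: C(8,0)·!8 = 1·14833 = 14833
  i=1: C(8,1)·!7 = 8·1854 = 14832
  i=2: C(8,2)·!6 = 28·265 = 7420
  i=3: C(8,3)·!5 = 56·44 = 2464
Total = 39549.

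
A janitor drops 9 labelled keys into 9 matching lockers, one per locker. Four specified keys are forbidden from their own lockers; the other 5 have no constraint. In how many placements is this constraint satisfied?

229080

Inclusion-exclusion on the 4 forbidden self-matches:
Σ_{j=0}^{4} (-1)^j C(4,j)(9-j)!
= C(4,0)·9! - C(4,1)·8! + C(4,2)·7! - C(4,3)·6! + C(4,4)·5!
= 362880 - 161280 + 30240 - 2880 + 120
= 229080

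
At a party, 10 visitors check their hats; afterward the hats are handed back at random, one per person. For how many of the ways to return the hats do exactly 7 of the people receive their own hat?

240

Pick the 7 fixed positions: C(10,7) = 120 ways.
The remaining 3 must be deranged: !3 = 2.
Total: 120 × 2 = 240.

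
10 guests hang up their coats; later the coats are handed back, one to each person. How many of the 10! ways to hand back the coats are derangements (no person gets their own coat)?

1334961

The subfactorial !10 = [10!/e] (nearest integer).
10! = 3628800, and 3628800/e ≈ 1334960.92, so !10 = 1334961.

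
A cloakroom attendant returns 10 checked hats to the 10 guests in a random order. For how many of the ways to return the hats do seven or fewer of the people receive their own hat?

3628754

# with exactly i fixed is C(10,i)·!(10-i); sum over i=0..7:
  i=0: C(10,0)·!10 = 1·1334961 = 1334961
  i=1: C(10,1)·!9 = 10·133496 = 1334960
  i=2: C(10,2)·!8 = 45·14833 = 667485
  i=3: C(10,3)·!7 = 120·1854 = 222480
  i=4: C(10,4)·!6 = 210·265 = 55650
  i=5: C(10,5)·!5 = 252·44 = 11088
  i=6: C(10,6)·!4 = 210·9 = 1890
  i=7: C(10,7)·!3 = 120·2 = 240
Total = 3628754.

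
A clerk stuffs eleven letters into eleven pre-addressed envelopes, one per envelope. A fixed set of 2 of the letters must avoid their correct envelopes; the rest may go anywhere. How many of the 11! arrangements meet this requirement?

Let A_j be the event that the j-th constrained one is fixed. By inclusion-exclusion over the 2 events:
Σ_{j=0}^{2} (-1)^j C(2,j)(11-j)!
= C(2,0)·11! - C(2,1)·10! + C(2,2)·9!
= 39916800 - 7257600 + 362880
= 33022080

33022080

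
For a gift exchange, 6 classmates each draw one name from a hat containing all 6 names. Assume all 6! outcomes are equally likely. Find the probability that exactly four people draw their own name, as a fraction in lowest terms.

1/48

Favorable outcomes: C(6,4)·!2 = 15·1 = 15.
Total outcomes: 6! = 720.
Probability = 15/720 = 1/48.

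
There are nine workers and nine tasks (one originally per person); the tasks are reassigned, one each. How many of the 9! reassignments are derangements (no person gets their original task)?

133496

The subfactorial !9 = [9!/e] (nearest integer).
9! = 362880, and 362880/e ≈ 133496.09, so !9 = 133496.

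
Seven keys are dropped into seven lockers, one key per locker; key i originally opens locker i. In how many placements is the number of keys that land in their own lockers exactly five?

21

Pick the 5 fixed positions: C(7,5) = 21 ways.
The remaining 2 must be deranged: !2 = 1.
Total: 21 × 1 = 21.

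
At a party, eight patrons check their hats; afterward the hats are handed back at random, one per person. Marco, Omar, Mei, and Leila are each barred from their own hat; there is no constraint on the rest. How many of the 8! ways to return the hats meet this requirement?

24024

Inclusion-exclusion on the 4 forbidden self-matches:
Σ_{j=0}^{4} (-1)^j C(4,j)(8-j)!
= C(4,0)·8! - C(4,1)·7! + C(4,2)·6! - C(4,3)·5! + C(4,4)·4!
= 40320 - 20160 + 4320 - 480 + 24
= 24024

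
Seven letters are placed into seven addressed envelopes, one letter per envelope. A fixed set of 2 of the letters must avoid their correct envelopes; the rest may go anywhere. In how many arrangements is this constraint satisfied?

Let A_j be the event that the j-th constrained one is fixed. By inclusion-exclusion over the 2 events:
Σ_{j=0}^{2} (-1)^j C(2,j)(7-j)!
= C(2,0)·7! - C(2,1)·6! + C(2,2)·5!
= 5040 - 1440 + 120
= 3720

3720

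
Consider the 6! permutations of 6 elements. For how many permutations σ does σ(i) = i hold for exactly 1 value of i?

264

Pick the single fixed position: C(6,1) = 6 ways.
The remaining 5 must be deranged: !5 = 44.
Total: 6 × 44 = 264.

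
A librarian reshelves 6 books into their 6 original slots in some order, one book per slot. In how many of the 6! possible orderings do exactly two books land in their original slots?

135

Choose which 2 of the 6 are fixed: C(6,2) = 15.
The remaining 4 must be deranged: !4 = 9.
Total: 15 × 9 = 135.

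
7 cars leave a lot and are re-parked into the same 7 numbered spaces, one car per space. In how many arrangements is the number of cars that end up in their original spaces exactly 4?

70

Choose which 4 of the 7 are fixed: C(7,4) = 35.
The remaining 3 must be deranged: !3 = 2.
Total: 35 × 2 = 70.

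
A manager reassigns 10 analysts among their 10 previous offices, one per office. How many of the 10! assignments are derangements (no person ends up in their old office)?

1334961

Recurrence: !10 = 10·!9 + (-1)^10.
!10 = 10·133496 + 1 = 1334961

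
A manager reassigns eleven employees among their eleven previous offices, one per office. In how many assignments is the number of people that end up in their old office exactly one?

14684571

Pick the single fixed position: C(11,1) = 11 ways.
The remaining 10 must be deranged: !10 = 1334961.
Total: 11 × 1334961 = 14684571.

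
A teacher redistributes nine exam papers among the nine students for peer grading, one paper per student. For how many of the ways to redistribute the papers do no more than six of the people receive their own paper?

Sum C(9,i)·!(9-i) for i = 0..6:
  i=0: C(9,0)·!9 = 1·133496 = 133496
  i=1: C(9,1)·!8 = 9·14833 = 133497
  i=2: C(9,2)·!7 = 36·1854 = 66744
  i=3: C(9,3)·!6 = 84·265 = 22260
  i=4: C(9,4)·!5 = 126·44 = 5544
  i=5: C(9,5)·!4 = 126·9 = 1134
  i=6: C(9,6)·!3 = 84·2 = 168
Total = 362843.

362843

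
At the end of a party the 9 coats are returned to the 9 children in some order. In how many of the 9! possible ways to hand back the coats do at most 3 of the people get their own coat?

# with exactly i fixed is C(9,i)·!(9-i); sum over i=0..3:
  i=0: C(9,0)·!9 = 1·133496 = 133496
  i=1: C(9,1)·!8 = 9·14833 = 133497
  i=2: C(9,2)·!7 = 36·1854 = 66744
  i=3: C(9,3)·!6 = 84·265 = 22260
Total = 355997.

355997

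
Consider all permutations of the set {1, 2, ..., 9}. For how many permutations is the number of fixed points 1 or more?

Sum C(9,i)·!(9-i) for i = 1..9:
  i=1: C(9,1)·!8 = 9·14833 = 133497
  i=2: C(9,2)·!7 = 36·1854 = 66744
  i=3: C(9,3)·!6 = 84·265 = 22260
  i=4: C(9,4)·!5 = 126·44 = 5544
  i=5: C(9,5)·!4 = 126·9 = 1134
  i=6: C(9,6)·!3 = 84·2 = 168
  i=7: C(9,7)·!2 = 36·1 = 36
  i=8: C(9,8)·!1 = 9·0 = 0
  i=9: C(9,9)·!0 = 1·1 = 1
Total = 229384.

229384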